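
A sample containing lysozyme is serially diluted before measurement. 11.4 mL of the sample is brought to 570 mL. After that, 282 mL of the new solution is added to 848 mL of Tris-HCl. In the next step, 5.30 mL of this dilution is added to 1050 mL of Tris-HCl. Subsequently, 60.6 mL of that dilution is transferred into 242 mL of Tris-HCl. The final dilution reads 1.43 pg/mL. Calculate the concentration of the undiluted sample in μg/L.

Overall dilution factor = 50 × 4.007 × 199.1 × 4.993 = 1.99 × 10⁵.
Original = 1.43 pg/mL × 1.99 × 10⁵ = 2.85 × 10⁵ pg/mL = 285 μg/L.

285 μg/L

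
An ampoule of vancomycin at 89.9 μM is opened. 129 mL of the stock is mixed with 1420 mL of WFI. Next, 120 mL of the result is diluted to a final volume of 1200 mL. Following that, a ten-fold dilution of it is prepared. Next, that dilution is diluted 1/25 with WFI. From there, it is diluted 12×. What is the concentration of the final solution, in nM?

0.250 nM

Overall dilution factor = 12.01 × 10 × 10 × 25 × 12 = 3.60 × 10⁵.
89.9 μM / 3.60 × 10⁵ = 2.50 × 10⁻⁴ μM = 0.250 nM.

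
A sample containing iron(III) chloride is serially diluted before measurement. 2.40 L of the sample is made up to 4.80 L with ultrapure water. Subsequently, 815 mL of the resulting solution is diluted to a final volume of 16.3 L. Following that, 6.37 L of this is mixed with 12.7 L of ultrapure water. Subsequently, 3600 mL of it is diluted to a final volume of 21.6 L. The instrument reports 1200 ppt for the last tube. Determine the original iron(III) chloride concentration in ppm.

Overall dilution factor = 2 × 20 × 2.994 × 6 = 718.
Original = 1200 ppt × 718 = 8.62 × 10⁵ ppt = 0.862 ppm.

0.862 ppm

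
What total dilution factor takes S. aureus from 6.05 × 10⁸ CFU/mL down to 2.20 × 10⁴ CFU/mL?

Factor = C₀/C_target = 6.05 × 10⁸ CFU/mL / 2.20 × 10⁴ CFU/mL = 2.75 × 10⁴.

2.75 × 10⁴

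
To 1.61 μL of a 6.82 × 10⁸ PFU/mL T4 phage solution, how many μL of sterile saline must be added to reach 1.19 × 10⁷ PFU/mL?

90.7 μL

V₂ = C₁V₁/C₂ = 6.82 × 10⁸ × 1.61 / 1.19 × 10⁷ = 92.3 μL.
Diluent to add = V₂ − V₁ = 92.3 − 1.61 = 90.7 μL.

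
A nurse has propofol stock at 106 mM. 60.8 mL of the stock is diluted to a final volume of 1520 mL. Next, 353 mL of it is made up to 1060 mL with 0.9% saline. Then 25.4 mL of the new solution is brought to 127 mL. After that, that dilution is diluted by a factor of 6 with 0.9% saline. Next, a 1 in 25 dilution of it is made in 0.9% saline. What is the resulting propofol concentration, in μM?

Overall dilution factor = 25 × 3.003 × 5 × 6 × 25 = 5.63 × 10⁴.
106 mM / 5.63 × 10⁴ = 1.88 × 10⁻³ mM = 1.88 μM.

1.88 μM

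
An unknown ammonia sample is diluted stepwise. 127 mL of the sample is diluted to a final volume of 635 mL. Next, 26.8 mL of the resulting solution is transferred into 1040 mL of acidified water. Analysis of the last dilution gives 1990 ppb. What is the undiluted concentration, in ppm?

Overall dilution factor = 5 × 39.81 = 199.
Original = 1990 ppb × 199 = 3.96 × 10⁵ ppb = 396 ppm.

396 ppm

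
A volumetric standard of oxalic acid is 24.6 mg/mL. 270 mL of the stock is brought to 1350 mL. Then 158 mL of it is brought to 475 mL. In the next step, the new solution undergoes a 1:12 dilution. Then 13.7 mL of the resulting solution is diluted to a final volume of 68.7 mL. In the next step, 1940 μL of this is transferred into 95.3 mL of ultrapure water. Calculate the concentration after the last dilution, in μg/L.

Overall dilution factor = 5 × 3.006 × 12 × 5.015 × 50.12 = 4.53 × 10⁴.
24.6 mg/mL / 4.53 × 10⁴ = 5.43 × 10⁻⁴ mg/mL = 543 μg/L.

543 μg/L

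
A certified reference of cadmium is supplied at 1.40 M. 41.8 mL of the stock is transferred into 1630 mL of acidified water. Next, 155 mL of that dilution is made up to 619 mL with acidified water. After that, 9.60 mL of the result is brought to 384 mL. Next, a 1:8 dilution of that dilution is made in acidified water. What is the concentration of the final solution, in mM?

Overall dilution factor = 40.00 × 3.994 × 40 × 8 = 5.11 × 10⁴.
1.40 M / 5.11 × 10⁴ = 2.74 × 10⁻⁵ M = 0.0274 mM.

0.0274 mM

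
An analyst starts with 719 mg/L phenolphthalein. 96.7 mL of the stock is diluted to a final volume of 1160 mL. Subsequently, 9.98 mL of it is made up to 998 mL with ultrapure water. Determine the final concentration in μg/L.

599 μg/L

Overall dilution factor = 12.00 × 100 = 1200.
719 mg/L / 1200 = 0.599 mg/L = 599 μg/L.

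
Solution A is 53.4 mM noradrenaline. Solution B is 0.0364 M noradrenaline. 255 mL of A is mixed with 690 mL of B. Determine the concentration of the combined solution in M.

0.0410 M

C_B = 0.0364 M = 36.4 mM.
C_mix = (C_A·V_A + C_B·V_B)/(V_A + V_B) = (53.4×255 + 36.4×690) / 945.0 = 41.0 mM = 0.0410 M.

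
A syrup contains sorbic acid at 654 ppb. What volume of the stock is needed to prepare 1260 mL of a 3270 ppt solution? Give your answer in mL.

6.30 mL

3270 ppt = 3.27 ppb.
V₁ = C₂V₂/C₁ = 3.27 × 1260 / 654 = 6.30 mL.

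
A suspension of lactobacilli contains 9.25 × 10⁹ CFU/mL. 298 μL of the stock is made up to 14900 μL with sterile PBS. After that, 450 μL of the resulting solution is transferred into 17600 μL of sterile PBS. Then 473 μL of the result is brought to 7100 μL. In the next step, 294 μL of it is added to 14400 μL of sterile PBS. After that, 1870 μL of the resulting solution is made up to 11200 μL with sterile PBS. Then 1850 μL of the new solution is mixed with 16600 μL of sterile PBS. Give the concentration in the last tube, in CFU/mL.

103 CFU/mL

Overall dilution factor = 50 × 40.11 × 15.01 × 49.98 × 5.989 × 9.973 = 8.99 × 10⁷.
9.25 × 10⁹ CFU/mL / 8.99 × 10⁷ = 103 CFU/mL.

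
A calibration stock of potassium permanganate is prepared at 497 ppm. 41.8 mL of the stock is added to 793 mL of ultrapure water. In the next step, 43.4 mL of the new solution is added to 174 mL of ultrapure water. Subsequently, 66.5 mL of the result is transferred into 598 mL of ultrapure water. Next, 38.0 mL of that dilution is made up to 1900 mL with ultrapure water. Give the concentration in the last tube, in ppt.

Overall dilution factor = 19.97 × 5.009 × 9.992 × 50 = 5.00 × 10⁴.
497 ppm / 5.00 × 10⁴ = 9.94 × 10⁻³ ppm = 9940 ppt.

9940 ppt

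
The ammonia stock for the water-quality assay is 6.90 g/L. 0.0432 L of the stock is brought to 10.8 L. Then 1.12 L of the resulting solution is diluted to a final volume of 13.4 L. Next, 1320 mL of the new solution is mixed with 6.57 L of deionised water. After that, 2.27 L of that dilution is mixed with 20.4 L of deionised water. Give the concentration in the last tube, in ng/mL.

38.6 ng/mL

Overall dilution factor = 250 × 11.96 × 5.977 × 9.987 = 1.79 × 10⁵.
6.90 g/L / 1.79 × 10⁵ = 3.86 × 10⁻⁵ g/L = 38.6 ng/mL.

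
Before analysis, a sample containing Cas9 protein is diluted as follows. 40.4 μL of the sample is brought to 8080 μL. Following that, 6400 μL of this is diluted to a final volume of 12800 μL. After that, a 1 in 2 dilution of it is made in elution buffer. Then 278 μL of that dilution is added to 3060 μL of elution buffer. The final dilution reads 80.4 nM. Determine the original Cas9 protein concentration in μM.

Overall dilution factor = 200 × 2 × 2 × 12.01 = 9606.
Original = 80.4 nM × 9606 = 7.72 × 10⁵ nM = 772 μM.

772 μM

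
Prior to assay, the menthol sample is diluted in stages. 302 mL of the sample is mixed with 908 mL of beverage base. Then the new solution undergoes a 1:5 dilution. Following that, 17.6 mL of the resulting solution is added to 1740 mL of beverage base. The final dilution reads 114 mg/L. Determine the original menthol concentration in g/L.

228 g/L

Overall dilution factor = 4.007 × 5 × 99.86 = 2001.
Original = 114 mg/L × 2001 = 2.28 × 10⁵ mg/L = 228 g/L.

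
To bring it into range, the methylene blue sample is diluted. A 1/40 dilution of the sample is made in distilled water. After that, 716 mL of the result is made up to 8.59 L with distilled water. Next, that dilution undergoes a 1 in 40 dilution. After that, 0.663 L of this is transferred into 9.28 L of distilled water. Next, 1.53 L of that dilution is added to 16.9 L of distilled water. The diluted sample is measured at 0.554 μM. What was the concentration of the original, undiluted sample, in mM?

1920 mM

Overall dilution factor = 40 × 12.00 × 40 × 15.00 × 12.05 = 3.47 × 10⁶.
Original = 0.554 μM × 3.47 × 10⁶ = 1.92 × 10⁶ μM = 1920 mM.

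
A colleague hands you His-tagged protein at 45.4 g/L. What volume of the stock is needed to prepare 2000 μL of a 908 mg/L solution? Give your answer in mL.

0.0400 mL

908 mg/L = 0.908 g/L.
V₁ = C₂V₂/C₁ = 0.908 × 2000 / 45.4 = 40.0 μL = 0.0400 mL.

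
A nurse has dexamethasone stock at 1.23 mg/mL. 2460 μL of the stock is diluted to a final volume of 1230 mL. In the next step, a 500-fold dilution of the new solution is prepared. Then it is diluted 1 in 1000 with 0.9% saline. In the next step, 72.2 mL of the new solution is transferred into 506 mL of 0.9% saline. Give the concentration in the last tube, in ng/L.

Overall dilution factor = 500 × 500 × 1000 × 8.008 = 2.00 × 10⁹.
1.23 mg/mL / 2.00 × 10⁹ = 6.14 × 10⁻¹⁰ mg/mL = 0.614 ng/L.

0.614 ng/L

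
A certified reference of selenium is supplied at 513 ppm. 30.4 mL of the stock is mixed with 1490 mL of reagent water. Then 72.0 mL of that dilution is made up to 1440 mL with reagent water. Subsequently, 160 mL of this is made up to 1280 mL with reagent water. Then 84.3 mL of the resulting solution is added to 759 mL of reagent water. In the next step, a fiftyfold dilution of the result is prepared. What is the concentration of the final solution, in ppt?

Overall dilution factor = 50.01 × 20 × 8 × 10.00 × 50 = 4.00 × 10⁶.
513 ppm / 4.00 × 10⁶ = 1.28 × 10⁻⁴ ppm = 128 ppt.

128 ppt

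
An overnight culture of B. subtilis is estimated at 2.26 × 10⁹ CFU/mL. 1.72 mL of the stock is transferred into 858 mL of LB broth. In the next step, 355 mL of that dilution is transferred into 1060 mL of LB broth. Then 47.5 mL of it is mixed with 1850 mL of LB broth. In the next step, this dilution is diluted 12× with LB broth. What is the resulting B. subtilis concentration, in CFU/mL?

Overall dilution factor = 499.8 × 3.986 × 39.95 × 12 = 9.55 × 10⁵.
2.26 × 10⁹ CFU/mL / 9.55 × 10⁵ = 2370 CFU/mL.

2370 CFU/mL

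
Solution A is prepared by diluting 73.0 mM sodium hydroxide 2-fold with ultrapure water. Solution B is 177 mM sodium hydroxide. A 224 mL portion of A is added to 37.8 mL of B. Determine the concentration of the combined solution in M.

0.0568 M

C_A = 73.0 mM / 2 = 36.5 mM.
C_mix = (C_A·V_A + C_B·V_B)/(V_A + V_B) = (36.5×224 + 177×37.8) / 261.8 = 56.8 mM = 0.0568 M.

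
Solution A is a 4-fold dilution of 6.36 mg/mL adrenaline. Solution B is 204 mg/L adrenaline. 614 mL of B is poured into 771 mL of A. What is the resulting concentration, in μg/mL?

C_A = 6.36 mg/mL / 4 = 1.59 mg/mL.
C_B = 204 mg/L = 0.204 mg/mL.
C_mix = (C_A·V_A + C_B·V_B)/(V_A + V_B) = (1.59×771 + 0.204×614) / 1385 = 0.976 mg/mL = 976 μg/mL.

976 μg/mL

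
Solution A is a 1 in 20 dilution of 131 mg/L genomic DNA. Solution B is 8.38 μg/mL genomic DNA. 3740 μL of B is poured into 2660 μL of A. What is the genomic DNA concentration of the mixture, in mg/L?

C_A = 131 mg/L / 20 = 6.55 mg/L.
C_B = 8.38 μg/mL = 8.38 mg/L.
C_mix = (C_A·V_A + C_B·V_B)/(V_A + V_B) = (6.55×2660 + 8.38×3740) / 6400 = 7.62 mg/L.

7.62 mg/L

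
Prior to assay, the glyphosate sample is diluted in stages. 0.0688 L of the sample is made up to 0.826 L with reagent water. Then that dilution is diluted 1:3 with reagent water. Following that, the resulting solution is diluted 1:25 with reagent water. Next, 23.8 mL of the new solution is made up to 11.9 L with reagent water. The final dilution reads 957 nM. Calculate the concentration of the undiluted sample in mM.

431 mM

Overall dilution factor = 12.01 × 3 × 25 × 500 = 4.50 × 10⁵.
Original = 957 nM × 4.50 × 10⁵ = 4.31 × 10⁸ nM = 431 mM.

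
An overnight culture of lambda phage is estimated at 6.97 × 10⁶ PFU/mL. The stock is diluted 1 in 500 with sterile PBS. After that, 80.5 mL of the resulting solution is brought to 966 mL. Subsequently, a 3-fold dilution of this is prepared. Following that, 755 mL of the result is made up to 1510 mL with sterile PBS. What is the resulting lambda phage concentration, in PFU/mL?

194 PFU/mL

Overall dilution factor = 500 × 12 × 3 × 2 = 3.60 × 10⁴.
6.97 × 10⁶ PFU/mL / 3.60 × 10⁴ = 194 PFU/mL.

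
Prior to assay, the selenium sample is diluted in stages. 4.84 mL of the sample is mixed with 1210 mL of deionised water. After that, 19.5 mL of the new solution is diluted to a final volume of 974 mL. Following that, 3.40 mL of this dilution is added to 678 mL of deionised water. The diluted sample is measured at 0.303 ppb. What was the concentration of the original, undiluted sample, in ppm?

Overall dilution factor = 251 × 49.95 × 200.4 = 2.51 × 10⁶.
Original = 0.303 ppb × 2.51 × 10⁶ = 7.61 × 10⁵ ppb = 761 ppm.

761 ppm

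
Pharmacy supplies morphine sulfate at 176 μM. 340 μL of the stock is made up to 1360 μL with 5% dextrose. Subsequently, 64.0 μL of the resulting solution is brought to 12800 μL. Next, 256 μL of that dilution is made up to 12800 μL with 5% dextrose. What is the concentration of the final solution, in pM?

Overall dilution factor = 4 × 200 × 50 = 4.00 × 10⁴.
176 μM / 4.00 × 10⁴ = 4.40 × 10⁻³ μM = 4400 pM.

4400 pM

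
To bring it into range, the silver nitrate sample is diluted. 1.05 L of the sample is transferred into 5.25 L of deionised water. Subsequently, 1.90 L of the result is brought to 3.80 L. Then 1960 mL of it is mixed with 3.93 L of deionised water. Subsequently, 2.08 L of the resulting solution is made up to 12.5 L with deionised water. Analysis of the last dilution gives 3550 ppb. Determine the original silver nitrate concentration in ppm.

769 ppm

Overall dilution factor = 6 × 2 × 3.005 × 6.010 = 217.
Original = 3550 ppb × 217 = 7.69 × 10⁵ ppb = 769 ppm.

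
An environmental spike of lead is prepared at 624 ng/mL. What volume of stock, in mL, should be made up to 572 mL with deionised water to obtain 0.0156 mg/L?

14.3 mL

0.0156 mg/L = 15.6 ng/mL.
V₁ = C₂V₂/C₁ = 15.6 × 572 / 624 = 14.3 mL.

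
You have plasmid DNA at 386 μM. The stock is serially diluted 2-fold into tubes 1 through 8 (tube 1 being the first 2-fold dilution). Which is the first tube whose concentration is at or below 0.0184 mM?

Tube n has concentration 386 μM / 2ⁿ.
Need 2ⁿ ≥ 386 μM / 0.0184 mM = 21.0, so n ≥ 4.39.
First such tube: n = 5.

tube 5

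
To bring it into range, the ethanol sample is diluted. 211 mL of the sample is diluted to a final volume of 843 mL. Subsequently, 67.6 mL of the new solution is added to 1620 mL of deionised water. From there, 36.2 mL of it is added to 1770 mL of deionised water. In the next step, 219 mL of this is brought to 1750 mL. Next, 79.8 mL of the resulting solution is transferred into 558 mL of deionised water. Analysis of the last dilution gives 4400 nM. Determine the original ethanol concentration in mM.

1400 mM

Overall dilution factor = 3.995 × 24.96 × 49.90 × 7.991 × 7.992 = 3.18 × 10⁵.
Original = 4400 nM × 3.18 × 10⁵ = 1.40 × 10⁹ nM = 1400 mM.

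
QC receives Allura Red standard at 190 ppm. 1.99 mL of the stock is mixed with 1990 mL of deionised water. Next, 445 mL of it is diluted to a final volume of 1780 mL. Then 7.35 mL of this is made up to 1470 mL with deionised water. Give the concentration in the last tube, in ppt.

Overall dilution factor = 1001 × 4 × 200 = 8.01 × 10⁵.
190 ppm / 8.01 × 10⁵ = 2.37 × 10⁻⁴ ppm = 237 ppt.

237 ppt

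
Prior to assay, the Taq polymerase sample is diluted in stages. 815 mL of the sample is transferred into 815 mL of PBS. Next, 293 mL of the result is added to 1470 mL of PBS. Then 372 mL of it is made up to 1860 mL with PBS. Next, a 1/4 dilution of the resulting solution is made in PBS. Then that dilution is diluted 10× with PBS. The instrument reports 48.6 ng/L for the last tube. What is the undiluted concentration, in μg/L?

117 μg/L

Overall dilution factor = 2 × 6.017 × 5 × 4 × 10 = 2407.
Original = 48.6 ng/L × 2407 = 1.17 × 10⁵ ng/L = 117 μg/L.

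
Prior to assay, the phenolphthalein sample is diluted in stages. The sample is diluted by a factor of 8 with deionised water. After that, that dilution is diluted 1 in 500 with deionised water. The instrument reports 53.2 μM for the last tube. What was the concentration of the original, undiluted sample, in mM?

Overall dilution factor = 8 × 500 = 4000.
Original = 53.2 μM × 4000 = 2.13 × 10⁵ μM = 213 mM.

213 mM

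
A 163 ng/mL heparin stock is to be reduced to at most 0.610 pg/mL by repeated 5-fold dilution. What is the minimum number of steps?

Need 5ⁿ ≥ 2.67 × 10⁵, so n ≥ log(2.67 × 10⁵)/log(5) = 7.76.
Minimum whole steps: n = 8.

8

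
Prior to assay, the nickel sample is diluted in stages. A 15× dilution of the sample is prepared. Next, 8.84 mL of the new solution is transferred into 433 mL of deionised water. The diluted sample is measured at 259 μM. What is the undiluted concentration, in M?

Overall dilution factor = 15 × 49.98 = 750.
Original = 259 μM × 750 = 1.94 × 10⁵ μM = 0.194 M.

0.194 M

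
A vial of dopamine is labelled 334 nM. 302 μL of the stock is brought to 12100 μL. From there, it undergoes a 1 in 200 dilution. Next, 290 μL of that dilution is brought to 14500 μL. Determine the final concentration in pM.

0.834 pM

Overall dilution factor = 40.07 × 200 × 50 = 4.01 × 10⁵.
334 nM / 4.01 × 10⁵ = 8.34 × 10⁻⁴ nM = 0.834 pM.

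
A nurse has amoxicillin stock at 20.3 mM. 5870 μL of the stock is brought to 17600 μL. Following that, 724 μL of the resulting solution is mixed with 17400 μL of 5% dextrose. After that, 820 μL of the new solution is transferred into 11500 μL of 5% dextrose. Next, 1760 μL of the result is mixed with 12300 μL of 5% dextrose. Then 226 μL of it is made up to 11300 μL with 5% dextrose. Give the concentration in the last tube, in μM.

Overall dilution factor = 2.998 × 25.03 × 15.02 × 7.989 × 50 = 4.50 × 10⁵.
20.3 mM / 4.50 × 10⁵ = 4.51 × 10⁻⁵ mM = 0.0451 μM.

0.0451 μM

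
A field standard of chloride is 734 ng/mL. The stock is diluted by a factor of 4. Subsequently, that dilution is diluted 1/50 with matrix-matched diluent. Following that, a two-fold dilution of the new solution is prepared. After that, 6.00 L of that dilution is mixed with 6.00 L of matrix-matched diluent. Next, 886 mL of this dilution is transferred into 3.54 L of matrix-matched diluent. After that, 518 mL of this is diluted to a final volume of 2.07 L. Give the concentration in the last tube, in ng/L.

Overall dilution factor = 4 × 50 × 2 × 2 × 4.995 × 3.996 = 1.60 × 10⁴.
734 ng/mL / 1.60 × 10⁴ = 0.0460 ng/mL = 46.0 ng/L.

46.0 ng/L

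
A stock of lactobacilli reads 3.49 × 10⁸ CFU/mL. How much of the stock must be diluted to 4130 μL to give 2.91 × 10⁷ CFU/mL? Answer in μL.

344 μL

V₁ = C₂V₂/C₁ = 2.91 × 10⁷ × 4130 / 3.49 × 10⁸ = 344 μL.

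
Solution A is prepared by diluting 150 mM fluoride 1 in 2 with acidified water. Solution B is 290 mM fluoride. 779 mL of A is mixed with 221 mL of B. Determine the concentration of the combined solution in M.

C_A = 150 mM / 2 = 75.0 mM.
C_mix = (C_A·V_A + C_B·V_B)/(V_A + V_B) = (75.0×779 + 290×221) / 1000 = 123 mM = 0.123 M.

0.123 M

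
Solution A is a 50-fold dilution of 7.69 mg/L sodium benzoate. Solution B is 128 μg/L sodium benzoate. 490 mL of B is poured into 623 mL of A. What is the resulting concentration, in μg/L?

C_A = 7.69 mg/L / 50 = 0.154 mg/L.
C_B = 128 μg/L = 0.128 mg/L.
C_mix = (C_A·V_A + C_B·V_B)/(V_A + V_B) = (0.154×623 + 0.128×490) / 1113 = 0.142 mg/L = 142 μg/L.

142 μg/L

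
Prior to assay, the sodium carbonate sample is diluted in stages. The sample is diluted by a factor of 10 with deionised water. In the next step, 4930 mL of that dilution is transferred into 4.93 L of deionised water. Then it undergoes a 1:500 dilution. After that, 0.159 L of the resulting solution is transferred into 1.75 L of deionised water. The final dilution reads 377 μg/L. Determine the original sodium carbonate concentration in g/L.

Overall dilution factor = 10 × 2 × 500 × 12.01 = 1.20 × 10⁵.
Original = 377 μg/L × 1.20 × 10⁵ = 4.53 × 10⁷ μg/L = 45.3 g/L.

45.3 g/L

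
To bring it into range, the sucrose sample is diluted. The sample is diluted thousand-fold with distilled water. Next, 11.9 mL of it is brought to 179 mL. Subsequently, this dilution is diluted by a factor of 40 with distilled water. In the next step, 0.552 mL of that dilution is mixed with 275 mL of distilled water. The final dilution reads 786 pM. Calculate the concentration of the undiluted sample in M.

Overall dilution factor = 1000 × 15.04 × 40 × 499.2 = 3.00 × 10⁸.
Original = 786 pM × 3.00 × 10⁸ = 2.36 × 10¹¹ pM = 0.236 M.

0.236 M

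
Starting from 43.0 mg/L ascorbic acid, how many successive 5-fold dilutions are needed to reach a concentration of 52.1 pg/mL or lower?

Need 5ⁿ ≥ 8.25 × 10⁵, so n ≥ log(8.25 × 10⁵)/log(5) = 8.46.
Minimum whole steps: n = 9.

9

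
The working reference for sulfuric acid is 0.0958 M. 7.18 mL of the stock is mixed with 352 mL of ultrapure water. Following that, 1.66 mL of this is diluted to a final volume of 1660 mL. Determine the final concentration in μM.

Overall dilution factor = 50.03 × 1000 = 5.00 × 10⁴.
0.0958 M / 5.00 × 10⁴ = 1.92 × 10⁻⁶ M = 1.92 μM.

1.92 μM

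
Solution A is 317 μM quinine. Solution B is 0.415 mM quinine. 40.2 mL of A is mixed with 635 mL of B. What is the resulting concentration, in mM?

0.409 mM

C_B = 0.415 mM = 415 μM.
C_mix = (C_A·V_A + C_B·V_B)/(V_A + V_B) = (317×40.2 + 415×635) / 675.2 = 409 μM = 0.409 mM.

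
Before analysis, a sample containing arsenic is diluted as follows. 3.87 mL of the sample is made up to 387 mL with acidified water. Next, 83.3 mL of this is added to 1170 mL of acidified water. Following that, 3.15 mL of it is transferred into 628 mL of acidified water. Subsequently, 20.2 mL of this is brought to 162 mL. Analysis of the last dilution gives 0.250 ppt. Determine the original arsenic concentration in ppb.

604 ppb

Overall dilution factor = 100 × 15.05 × 200.4 × 8.020 = 2.42 × 10⁶.
Original = 0.250 ppt × 2.42 × 10⁶ = 6.04 × 10⁵ ppt = 604 ppb.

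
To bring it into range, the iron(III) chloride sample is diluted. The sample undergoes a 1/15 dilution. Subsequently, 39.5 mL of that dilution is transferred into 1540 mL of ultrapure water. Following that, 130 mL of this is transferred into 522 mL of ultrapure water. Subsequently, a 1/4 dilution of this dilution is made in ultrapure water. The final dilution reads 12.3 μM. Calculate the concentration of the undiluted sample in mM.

Overall dilution factor = 15 × 39.99 × 5.015 × 4 = 1.20 × 10⁴.
Original = 12.3 μM × 1.20 × 10⁴ = 1.48 × 10⁵ μM = 148 mM.

148 mM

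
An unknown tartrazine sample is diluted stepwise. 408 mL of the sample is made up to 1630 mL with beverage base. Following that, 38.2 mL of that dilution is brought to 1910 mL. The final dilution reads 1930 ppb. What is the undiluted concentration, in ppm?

Overall dilution factor = 3.995 × 50 = 200.
Original = 1930 ppb × 200 = 3.86 × 10⁵ ppb = 386 ppm.

386 ppm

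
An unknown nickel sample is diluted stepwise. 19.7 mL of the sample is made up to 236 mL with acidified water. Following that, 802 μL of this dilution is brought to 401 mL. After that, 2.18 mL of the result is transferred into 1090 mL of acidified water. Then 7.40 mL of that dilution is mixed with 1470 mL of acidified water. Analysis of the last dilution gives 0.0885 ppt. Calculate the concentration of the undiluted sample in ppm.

53.0 ppm

Overall dilution factor = 11.98 × 500 × 501 × 199.6 = 5.99 × 10⁸.
Original = 0.0885 ppt × 5.99 × 10⁸ = 5.30 × 10⁷ ppt = 53.0 ppm.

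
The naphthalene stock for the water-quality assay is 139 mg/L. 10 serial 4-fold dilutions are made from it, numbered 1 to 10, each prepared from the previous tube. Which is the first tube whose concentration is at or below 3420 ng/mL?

Tube n has concentration 139 mg/L / 4ⁿ.
Need 4ⁿ ≥ 139 mg/L / 3420 ng/mL = 40.6, so n ≥ 2.67.
First such tube: n = 3.

tube 3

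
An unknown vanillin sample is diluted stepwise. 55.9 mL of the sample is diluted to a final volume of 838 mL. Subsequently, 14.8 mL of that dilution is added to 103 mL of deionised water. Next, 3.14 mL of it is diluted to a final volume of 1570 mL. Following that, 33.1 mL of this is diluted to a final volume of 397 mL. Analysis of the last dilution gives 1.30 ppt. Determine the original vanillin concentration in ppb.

Overall dilution factor = 14.99 × 7.959 × 500 × 11.99 = 7.16 × 10⁵.
Original = 1.30 ppt × 7.16 × 10⁵ = 9.30 × 10⁵ ppt = 930 ppb.

930 ppb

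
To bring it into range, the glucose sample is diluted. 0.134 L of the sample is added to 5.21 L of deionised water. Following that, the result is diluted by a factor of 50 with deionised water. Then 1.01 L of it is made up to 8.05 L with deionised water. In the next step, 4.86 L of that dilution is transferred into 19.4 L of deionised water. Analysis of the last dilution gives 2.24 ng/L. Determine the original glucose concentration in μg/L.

178 μg/L

Overall dilution factor = 39.88 × 50 × 7.970 × 4.992 = 7.93 × 10⁴.
Original = 2.24 ng/L × 7.93 × 10⁴ = 1.78 × 10⁵ ng/L = 178 μg/L.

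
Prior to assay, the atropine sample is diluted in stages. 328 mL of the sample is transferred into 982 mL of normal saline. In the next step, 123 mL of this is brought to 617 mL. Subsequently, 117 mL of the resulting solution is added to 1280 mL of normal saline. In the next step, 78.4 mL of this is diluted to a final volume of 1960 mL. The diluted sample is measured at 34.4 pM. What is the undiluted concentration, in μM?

Overall dilution factor = 3.994 × 5.016 × 11.94 × 25 = 5980.
Original = 34.4 pM × 5980 = 2.06 × 10⁵ pM = 0.206 μM.

0.206 μM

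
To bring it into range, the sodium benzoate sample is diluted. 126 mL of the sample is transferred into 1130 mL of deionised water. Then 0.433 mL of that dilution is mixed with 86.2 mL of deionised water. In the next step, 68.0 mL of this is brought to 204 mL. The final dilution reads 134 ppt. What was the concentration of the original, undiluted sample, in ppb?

Overall dilution factor = 9.968 × 200.1 × 3 = 5983.
Original = 134 ppt × 5983 = 8.02 × 10⁵ ppt = 802 ppb.

802 ppb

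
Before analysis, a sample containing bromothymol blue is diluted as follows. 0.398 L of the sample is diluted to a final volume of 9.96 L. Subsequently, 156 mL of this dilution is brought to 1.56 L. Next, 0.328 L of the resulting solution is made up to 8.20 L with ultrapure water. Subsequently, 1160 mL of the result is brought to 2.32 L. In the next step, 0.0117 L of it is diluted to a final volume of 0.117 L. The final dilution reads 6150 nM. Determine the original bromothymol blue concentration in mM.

770 mM

Overall dilution factor = 25.03 × 10 × 25 × 2 × 10 = 1.25 × 10⁵.
Original = 6150 nM × 1.25 × 10⁵ = 7.70 × 10⁸ nM = 770 mM.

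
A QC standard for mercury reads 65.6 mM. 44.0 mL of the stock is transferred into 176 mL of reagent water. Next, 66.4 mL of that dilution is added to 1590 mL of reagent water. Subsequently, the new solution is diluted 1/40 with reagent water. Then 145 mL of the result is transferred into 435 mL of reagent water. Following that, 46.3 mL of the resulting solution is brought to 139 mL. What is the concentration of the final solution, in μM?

Overall dilution factor = 5 × 24.95 × 40 × 4 × 3.002 = 5.99 × 10⁴.
65.6 mM / 5.99 × 10⁴ = 1.09 × 10⁻³ mM = 1.09 μM.

1.09 μM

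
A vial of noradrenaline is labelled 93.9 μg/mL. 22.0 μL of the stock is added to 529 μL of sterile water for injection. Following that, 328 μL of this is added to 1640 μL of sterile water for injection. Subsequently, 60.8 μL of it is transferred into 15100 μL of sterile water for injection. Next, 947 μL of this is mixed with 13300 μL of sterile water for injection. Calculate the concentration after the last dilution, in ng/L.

167 ng/L

Overall dilution factor = 25.05 × 6 × 249.4 × 15.04 = 5.64 × 10⁵.
93.9 μg/mL / 5.64 × 10⁵ = 1.67 × 10⁻⁴ μg/mL = 167 ng/L.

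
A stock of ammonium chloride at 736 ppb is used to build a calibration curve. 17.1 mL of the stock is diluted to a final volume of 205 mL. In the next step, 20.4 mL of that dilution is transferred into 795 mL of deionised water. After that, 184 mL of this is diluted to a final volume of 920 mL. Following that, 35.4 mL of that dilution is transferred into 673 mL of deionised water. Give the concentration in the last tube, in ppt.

15.4 ppt

Overall dilution factor = 11.99 × 39.97 × 5 × 20.01 = 4.79 × 10⁴.
736 ppb / 4.79 × 10⁴ = 0.0154 ppb = 15.4 ppt.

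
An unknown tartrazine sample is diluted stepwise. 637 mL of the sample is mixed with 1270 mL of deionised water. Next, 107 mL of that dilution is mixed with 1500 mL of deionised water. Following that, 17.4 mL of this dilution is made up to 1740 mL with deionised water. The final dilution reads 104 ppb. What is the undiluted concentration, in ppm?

Overall dilution factor = 2.994 × 15.02 × 100 = 4496.
Original = 104 ppb × 4496 = 4.68 × 10⁵ ppb = 468 ppm.

468 ppm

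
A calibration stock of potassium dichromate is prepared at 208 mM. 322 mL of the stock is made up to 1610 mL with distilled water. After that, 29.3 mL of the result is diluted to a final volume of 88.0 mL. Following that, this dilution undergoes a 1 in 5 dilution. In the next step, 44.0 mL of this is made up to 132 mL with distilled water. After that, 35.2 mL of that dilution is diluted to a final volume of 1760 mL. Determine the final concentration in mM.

Overall dilution factor = 5 × 3.003 × 5 × 3 × 50 = 1.13 × 10⁴.
208 mM / 1.13 × 10⁴ = 0.0185 mM.

0.0185 mM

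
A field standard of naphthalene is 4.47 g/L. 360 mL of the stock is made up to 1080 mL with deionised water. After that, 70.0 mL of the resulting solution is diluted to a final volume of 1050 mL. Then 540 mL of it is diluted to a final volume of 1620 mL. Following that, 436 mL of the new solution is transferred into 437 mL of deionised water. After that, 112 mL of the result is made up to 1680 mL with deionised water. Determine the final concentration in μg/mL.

1.10 μg/mL

Overall dilution factor = 3 × 15 × 3 × 2.002 × 15 = 4055.
4.47 g/L / 4055 = 1.10 × 10⁻³ g/L = 1.10 μg/mL.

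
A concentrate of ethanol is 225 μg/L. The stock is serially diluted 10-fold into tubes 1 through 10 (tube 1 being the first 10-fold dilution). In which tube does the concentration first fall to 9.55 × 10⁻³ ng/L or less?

Tube n has concentration 225 μg/L / 10ⁿ.
Need 10ⁿ ≥ 225 μg/L / 9.55 × 10⁻³ ng/L = 2.36 × 10⁷, so n ≥ 7.37.
First such tube: n = 8.

tube 8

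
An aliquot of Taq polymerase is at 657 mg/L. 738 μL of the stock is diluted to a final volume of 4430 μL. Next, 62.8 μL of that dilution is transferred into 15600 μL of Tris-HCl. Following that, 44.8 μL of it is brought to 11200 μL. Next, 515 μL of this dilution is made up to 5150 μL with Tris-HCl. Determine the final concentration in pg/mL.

Overall dilution factor = 6.003 × 249.4 × 250 × 10 = 3.74 × 10⁶.
657 mg/L / 3.74 × 10⁶ = 1.76 × 10⁻⁴ mg/L = 176 pg/mL.

176 pg/mL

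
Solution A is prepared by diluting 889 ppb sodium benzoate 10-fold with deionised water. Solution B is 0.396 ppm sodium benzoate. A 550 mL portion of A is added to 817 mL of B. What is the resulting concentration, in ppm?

0.272 ppm

C_A = 889 ppb / 10 = 88.9 ppb.
C_B = 0.396 ppm = 396 ppb.
C_mix = (C_A·V_A + C_B·V_B)/(V_A + V_B) = (88.9×550 + 396×817) / 1367 = 272 ppb = 0.272 ppm.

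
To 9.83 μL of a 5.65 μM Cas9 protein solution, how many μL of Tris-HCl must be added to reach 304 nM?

304 nM = 0.304 μM.
V₂ = C₁V₁/C₂ = 5.65 × 9.83 / 0.304 = 183 μL.
Diluent to add = V₂ − V₁ = 183 − 9.83 = 173 μL.

173 μL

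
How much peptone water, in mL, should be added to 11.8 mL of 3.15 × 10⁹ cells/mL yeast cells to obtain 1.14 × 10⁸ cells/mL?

V₂ = C₁V₁/C₂ = 3.15 × 10⁹ × 11.8 / 1.14 × 10⁸ = 326 mL.
Diluent to add = V₂ − V₁ = 326 − 11.8 = 314 mL.

314 mL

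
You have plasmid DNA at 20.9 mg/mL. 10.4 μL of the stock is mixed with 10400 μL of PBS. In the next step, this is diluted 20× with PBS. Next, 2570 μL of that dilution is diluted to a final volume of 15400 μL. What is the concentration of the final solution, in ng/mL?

174 ng/mL

Overall dilution factor = 1001 × 20 × 5.992 = 1.20 × 10⁵.
20.9 mg/mL / 1.20 × 10⁵ = 1.74 × 10⁻⁴ mg/mL = 174 ng/mL.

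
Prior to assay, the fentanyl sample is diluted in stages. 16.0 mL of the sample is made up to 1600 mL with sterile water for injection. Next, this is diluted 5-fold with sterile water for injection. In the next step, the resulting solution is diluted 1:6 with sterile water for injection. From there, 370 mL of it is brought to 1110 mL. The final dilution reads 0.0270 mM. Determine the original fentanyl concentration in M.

0.243 M

Overall dilution factor = 100 × 5 × 6 × 3 = 9000.
Original = 0.0270 mM × 9000 = 243 mM = 0.243 M.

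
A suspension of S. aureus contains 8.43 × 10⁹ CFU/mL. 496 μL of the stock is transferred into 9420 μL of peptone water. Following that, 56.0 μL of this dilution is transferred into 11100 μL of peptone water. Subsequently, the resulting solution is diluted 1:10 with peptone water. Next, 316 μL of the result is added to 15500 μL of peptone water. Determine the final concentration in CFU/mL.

Overall dilution factor = 19.99 × 199.2 × 10 × 50.05 = 1.99 × 10⁶.
8.43 × 10⁹ CFU/mL / 1.99 × 10⁶ = 4230 CFU/mL.

4230 CFU/mL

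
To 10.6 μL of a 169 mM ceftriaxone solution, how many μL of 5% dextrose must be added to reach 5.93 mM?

291 μL

V₂ = C₁V₁/C₂ = 169 × 10.6 / 5.93 = 302 μL.
Diluent to add = V₂ − V₁ = 302 − 10.6 = 291 μL.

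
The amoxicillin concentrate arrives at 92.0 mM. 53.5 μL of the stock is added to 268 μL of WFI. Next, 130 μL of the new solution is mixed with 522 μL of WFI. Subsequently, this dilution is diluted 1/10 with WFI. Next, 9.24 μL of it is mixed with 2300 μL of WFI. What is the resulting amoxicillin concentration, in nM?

Overall dilution factor = 6.009 × 5.015 × 10 × 249.9 = 7.53 × 10⁴.
92.0 mM / 7.53 × 10⁴ = 1.22 × 10⁻³ mM = 1220 nM.

1220 nM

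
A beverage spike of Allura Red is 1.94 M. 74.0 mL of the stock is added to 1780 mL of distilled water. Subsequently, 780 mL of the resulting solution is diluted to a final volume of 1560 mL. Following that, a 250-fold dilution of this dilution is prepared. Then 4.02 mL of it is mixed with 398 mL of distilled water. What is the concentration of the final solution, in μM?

1.55 μM

Overall dilution factor = 25.05 × 2 × 250 × 100.0 = 1.25 × 10⁶.
1.94 M / 1.25 × 10⁶ = 1.55 × 10⁻⁶ M = 1.55 μM.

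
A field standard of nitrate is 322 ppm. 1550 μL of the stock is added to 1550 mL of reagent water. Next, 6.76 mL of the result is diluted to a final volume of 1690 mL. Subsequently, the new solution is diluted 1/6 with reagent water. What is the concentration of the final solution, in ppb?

Overall dilution factor = 1001 × 250 × 6 = 1.50 × 10⁶.
322 ppm / 1.50 × 10⁶ = 2.14 × 10⁻⁴ ppm = 0.214 ppb.

0.214 ppb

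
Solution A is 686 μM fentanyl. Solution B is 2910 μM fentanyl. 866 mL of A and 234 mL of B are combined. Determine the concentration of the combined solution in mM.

1.16 mM

C_mix = (C_A·V_A + C_B·V_B)/(V_A + V_B) = (686×866 + 2910×234) / 1100 = 1159 μM = 1.16 mM.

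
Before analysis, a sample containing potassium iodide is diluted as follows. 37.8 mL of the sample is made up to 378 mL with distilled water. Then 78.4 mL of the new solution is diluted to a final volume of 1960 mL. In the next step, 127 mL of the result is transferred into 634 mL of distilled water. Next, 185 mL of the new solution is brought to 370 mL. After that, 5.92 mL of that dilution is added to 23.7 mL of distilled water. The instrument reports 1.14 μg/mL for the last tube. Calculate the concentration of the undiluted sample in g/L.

17.1 g/L

Overall dilution factor = 10 × 25 × 5.992 × 2 × 5.003 = 1.50 × 10⁴.
Original = 1.14 μg/mL × 1.50 × 10⁴ = 1.71 × 10⁴ μg/mL = 17.1 g/L.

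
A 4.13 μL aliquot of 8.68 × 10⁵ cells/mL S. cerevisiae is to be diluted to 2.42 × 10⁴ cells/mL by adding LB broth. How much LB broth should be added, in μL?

144 μL

V₂ = C₁V₁/C₂ = 8.68 × 10⁵ × 4.13 / 2.42 × 10⁴ = 148 μL.
Diluent to add = V₂ − V₁ = 148 − 4.13 = 144 μL.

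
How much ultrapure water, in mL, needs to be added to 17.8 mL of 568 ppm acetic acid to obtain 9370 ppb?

1060 mL

9370 ppb = 9.37 ppm.
V₂ = C₁V₁/C₂ = 568 × 17.8 / 9.37 = 1079 mL.
Diluent to add = V₂ − V₁ = 1079 − 17.8 = 1060 mL.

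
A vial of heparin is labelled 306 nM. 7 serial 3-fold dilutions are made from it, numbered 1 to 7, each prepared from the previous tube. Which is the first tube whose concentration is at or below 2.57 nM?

tube 5

Tube n has concentration 306 nM / 3ⁿ.
Need 3ⁿ ≥ 306 nM / 2.57 nM = 119, so n ≥ 4.35.
First such tube: n = 5.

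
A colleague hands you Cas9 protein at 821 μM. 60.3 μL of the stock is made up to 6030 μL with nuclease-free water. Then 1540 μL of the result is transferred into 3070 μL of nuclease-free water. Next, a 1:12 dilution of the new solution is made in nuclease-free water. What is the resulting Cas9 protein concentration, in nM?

Overall dilution factor = 100 × 2.994 × 12 = 3592.
821 μM / 3592 = 0.229 μM = 229 nM.

229 nM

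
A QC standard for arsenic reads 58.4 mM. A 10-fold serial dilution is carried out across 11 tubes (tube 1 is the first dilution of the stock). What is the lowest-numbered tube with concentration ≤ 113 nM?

Tube n has concentration 58.4 mM / 10ⁿ.
Need 10ⁿ ≥ 58.4 mM / 113 nM = 5.17 × 10⁵, so n ≥ 5.71.
First such tube: n = 6.

tube 6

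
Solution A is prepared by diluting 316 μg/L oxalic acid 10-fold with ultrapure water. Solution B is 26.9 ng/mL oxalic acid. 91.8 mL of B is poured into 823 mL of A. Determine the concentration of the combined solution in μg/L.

C_A = 316 μg/L / 10 = 31.6 μg/L.
C_B = 26.9 ng/mL = 26.9 μg/L.
C_mix = (C_A·V_A + C_B·V_B)/(V_A + V_B) = (31.6×823 + 26.9×91.8) / 914.8 = 31.1 μg/L.

31.1 μg/L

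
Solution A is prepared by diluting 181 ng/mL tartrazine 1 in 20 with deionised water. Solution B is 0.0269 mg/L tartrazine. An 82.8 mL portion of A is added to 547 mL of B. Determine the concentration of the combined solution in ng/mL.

24.6 ng/mL

C_A = 181 ng/mL / 20 = 9.05 ng/mL.
C_B = 0.0269 mg/L = 26.9 ng/mL.
C_mix = (C_A·V_A + C_B·V_B)/(V_A + V_B) = (9.05×82.8 + 26.9×547) / 629.8 = 24.6 ng/mL.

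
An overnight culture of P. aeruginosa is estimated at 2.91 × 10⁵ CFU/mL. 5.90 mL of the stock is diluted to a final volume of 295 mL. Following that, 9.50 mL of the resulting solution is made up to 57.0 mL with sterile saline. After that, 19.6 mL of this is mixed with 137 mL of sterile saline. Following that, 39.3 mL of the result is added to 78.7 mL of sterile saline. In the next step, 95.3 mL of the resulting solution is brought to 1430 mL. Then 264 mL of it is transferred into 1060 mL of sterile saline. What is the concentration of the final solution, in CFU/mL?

0.537 CFU/mL

Overall dilution factor = 50 × 6 × 7.990 × 3.003 × 15.01 × 5.015 = 5.42 × 10⁵.
2.91 × 10⁵ CFU/mL / 5.42 × 10⁵ = 0.537 CFU/mL.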